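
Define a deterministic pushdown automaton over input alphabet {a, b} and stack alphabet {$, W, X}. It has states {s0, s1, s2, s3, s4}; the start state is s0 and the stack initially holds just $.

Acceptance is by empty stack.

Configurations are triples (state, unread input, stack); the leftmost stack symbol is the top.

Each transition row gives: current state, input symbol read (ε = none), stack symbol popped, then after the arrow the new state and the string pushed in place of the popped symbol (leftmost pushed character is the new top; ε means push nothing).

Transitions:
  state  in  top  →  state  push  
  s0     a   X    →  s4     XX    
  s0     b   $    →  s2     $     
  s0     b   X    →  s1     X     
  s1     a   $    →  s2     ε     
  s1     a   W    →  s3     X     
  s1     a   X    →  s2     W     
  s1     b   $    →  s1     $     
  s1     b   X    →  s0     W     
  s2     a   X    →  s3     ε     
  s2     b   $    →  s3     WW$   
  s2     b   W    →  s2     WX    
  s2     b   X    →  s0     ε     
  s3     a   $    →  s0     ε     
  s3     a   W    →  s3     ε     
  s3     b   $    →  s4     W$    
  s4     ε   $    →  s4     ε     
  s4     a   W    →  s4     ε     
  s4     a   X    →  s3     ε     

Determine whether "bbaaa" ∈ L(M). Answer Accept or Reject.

Accept

(s0, bbaaa, $) ⊢ (s2, baaa, $) ⊢ (s3, aaa, WW$) ⊢ (s3, aa, W$) ⊢ (s3, a, $) ⊢ (s0, ε, ε)
All input consumed and the stack is empty.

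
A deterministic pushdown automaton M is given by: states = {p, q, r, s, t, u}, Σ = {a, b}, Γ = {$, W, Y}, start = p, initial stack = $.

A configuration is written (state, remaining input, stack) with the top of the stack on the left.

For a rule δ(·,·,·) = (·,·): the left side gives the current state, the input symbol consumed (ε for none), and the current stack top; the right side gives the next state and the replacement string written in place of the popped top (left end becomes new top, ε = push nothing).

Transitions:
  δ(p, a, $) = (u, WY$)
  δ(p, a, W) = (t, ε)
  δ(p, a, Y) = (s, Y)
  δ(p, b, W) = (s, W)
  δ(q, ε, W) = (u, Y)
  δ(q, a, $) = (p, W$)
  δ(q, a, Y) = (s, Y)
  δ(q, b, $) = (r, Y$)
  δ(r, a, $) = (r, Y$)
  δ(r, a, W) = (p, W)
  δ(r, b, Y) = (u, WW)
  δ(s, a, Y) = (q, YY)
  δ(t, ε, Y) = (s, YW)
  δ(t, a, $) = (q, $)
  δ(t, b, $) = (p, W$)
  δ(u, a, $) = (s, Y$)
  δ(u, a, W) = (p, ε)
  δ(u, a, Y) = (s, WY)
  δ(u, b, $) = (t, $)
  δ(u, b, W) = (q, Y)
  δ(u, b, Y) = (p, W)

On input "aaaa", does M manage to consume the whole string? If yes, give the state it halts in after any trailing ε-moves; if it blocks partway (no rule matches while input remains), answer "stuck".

q

(p, aaaa, $)
  read a, top $: go to u, push WY$ → (u, aaa, WY$)
  read a, top W: go to p, push ε → (p, aa, Y$)
  read a, top Y: go to s, push Y → (s, a, Y$)
  read a, top Y: go to q, push YY → (q, ε, YY$)
All input consumed; M is in state q.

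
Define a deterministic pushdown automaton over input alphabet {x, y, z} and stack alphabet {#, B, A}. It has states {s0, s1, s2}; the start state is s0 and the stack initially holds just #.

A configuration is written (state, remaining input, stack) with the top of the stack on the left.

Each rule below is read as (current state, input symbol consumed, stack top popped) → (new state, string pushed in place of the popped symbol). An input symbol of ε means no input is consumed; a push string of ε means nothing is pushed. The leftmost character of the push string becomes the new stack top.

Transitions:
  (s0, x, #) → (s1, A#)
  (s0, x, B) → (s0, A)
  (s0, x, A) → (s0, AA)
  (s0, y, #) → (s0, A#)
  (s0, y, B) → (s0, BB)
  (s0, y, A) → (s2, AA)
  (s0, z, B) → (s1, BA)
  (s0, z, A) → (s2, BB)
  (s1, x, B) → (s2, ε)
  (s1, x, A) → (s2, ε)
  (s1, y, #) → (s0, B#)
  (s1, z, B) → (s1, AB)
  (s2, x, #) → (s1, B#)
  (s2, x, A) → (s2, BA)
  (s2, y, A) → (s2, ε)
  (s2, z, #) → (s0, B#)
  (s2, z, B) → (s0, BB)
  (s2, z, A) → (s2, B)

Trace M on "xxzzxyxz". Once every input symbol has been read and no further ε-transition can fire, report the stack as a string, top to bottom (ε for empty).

AB#

(s0, xxzzxyxz, #) ⊢ (s1, xzzxyxz, A#) ⊢ (s2, zzxyxz, #) ⊢ (s0, zxyxz, B#) ⊢ (s1, xyxz, BA#) ⊢ (s2, yxz, A#) ⊢ (s2, xz, #) ⊢ (s1, z, B#) ⊢ (s1, ε, AB#)
All input consumed in state s1 with stack AB#.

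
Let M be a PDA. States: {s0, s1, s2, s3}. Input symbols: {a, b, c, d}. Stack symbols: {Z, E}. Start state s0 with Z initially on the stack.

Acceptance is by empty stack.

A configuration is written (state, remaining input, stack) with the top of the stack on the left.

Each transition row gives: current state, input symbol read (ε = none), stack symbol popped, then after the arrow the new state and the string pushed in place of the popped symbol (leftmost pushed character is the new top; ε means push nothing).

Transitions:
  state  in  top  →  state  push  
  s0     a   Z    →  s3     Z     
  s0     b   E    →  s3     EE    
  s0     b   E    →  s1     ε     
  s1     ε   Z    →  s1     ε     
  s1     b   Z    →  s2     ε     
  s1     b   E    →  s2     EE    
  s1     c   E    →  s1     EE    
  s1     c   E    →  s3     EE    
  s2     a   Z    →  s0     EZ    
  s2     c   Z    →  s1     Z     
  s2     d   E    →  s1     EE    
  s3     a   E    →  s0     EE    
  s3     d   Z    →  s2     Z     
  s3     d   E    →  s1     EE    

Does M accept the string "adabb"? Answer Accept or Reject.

One accepting computation: (s0, adabb, Z) ⊢ (s3, dabb, Z) ⊢ (s2, abb, Z) ⊢ (s0, bb, EZ) ⊢ (s1, b, Z) ⊢ (s2, ε, ε)
All input consumed and the stack is empty.

Accept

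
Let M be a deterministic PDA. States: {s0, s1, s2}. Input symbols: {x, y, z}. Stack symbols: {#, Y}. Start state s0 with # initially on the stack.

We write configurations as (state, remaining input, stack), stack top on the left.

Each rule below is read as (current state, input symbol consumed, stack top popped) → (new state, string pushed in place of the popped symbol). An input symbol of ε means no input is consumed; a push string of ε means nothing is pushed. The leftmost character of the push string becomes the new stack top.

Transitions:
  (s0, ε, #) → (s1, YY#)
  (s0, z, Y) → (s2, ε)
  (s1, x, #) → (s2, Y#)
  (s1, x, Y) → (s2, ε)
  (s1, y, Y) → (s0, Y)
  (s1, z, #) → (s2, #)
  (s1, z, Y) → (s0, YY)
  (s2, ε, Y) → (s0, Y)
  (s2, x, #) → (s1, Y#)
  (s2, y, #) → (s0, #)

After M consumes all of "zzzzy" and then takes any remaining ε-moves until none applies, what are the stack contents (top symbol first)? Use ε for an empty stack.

YY#

(s0, zzzzy, #)
  ε-move, top #: go to s1, push YY# → (s1, zzzzy, YY#)
  read z, top Y: go to s0, push YY → (s0, zzzy, YYY#)
  read z, top Y: go to s2, push ε → (s2, zzy, YY#)
  ε-move, top Y: go to s0, push Y → (s0, zzy, YY#)
  read z, top Y: go to s2, push ε → (s2, zy, Y#)
  ε-move, top Y: go to s0, push Y → (s0, zy, Y#)
  read z, top Y: go to s2, push ε → (s2, y, #)
  read y, top #: go to s0, push # → (s0, ε, #)
  ε-move, top #: go to s1, push YY# → (s1, ε, YY#)
All input consumed in state s1 with stack YY#.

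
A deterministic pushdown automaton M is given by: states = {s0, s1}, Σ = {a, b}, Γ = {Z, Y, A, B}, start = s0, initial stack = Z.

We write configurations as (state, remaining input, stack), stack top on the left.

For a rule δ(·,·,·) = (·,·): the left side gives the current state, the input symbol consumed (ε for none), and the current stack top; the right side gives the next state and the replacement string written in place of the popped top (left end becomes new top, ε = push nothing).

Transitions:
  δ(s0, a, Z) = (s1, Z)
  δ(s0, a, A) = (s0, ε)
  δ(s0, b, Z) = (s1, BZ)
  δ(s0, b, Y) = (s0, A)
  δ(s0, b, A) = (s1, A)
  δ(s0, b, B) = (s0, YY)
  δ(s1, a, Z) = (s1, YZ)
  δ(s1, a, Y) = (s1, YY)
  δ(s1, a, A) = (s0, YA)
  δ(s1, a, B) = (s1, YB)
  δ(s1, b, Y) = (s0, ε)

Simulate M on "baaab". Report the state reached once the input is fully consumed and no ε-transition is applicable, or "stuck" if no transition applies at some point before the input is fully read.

(s0, baaab, Z)
  read b, top Z: go to s1, push BZ → (s1, aaab, BZ)
  read a, top B: go to s1, push YB → (s1, aab, YBZ)
  read a, top Y: go to s1, push YY → (s1, ab, YYBZ)
  read a, top Y: go to s1, push YY → (s1, b, YYYBZ)
  read b, top Y: go to s0, push ε → (s0, ε, YYBZ)
All input consumed; M is in state s0.

s0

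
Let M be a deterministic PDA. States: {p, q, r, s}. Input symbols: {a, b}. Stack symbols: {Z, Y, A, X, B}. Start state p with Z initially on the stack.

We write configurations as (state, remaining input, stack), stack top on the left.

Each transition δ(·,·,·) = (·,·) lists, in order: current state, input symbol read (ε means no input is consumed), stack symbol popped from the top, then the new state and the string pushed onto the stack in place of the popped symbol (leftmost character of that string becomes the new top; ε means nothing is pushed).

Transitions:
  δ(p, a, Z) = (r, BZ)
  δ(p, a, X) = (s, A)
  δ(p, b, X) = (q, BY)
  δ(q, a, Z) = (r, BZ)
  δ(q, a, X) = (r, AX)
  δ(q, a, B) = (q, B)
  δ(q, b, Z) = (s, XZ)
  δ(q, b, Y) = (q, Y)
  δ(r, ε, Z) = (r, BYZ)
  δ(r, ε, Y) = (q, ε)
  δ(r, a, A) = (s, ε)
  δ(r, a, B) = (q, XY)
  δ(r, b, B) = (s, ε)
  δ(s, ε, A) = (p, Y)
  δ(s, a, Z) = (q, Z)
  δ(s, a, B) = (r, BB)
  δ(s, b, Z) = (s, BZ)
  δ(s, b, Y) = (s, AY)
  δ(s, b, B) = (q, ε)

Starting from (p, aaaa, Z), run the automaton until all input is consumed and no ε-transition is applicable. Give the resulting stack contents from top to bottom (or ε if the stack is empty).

(p, aaaa, Z) ⊢ (r, aaa, BZ) ⊢ (q, aa, XYZ) ⊢ (r, a, AXYZ) ⊢ (s, ε, XYZ)
All input consumed in state s with stack XYZ.

XYZ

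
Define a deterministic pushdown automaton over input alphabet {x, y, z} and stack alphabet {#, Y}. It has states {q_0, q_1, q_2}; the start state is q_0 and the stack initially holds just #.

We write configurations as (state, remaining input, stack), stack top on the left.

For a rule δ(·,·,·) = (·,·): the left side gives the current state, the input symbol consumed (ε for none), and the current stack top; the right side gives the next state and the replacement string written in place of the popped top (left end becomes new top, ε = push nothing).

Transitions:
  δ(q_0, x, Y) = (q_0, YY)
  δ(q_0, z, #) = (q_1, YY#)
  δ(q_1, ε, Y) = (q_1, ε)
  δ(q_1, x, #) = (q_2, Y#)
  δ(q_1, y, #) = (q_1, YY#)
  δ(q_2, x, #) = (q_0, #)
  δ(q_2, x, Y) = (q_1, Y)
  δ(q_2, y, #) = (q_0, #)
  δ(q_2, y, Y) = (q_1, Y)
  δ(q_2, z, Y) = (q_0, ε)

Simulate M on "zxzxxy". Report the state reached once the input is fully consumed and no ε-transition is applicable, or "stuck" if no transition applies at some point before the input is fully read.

stuck

(q_0, zxzxxy, #)
  read z, top #: go to q_1, push YY# → (q_1, xzxxy, YY#)
  ε-move, top Y: go to q_1, push ε → (q_1, xzxxy, Y#)
  ε-move, top Y: go to q_1, push ε → (q_1, xzxxy, #)
  read x, top #: go to q_2, push Y# → (q_2, zxxy, Y#)
  read z, top Y: go to q_0, push ε → (q_0, xxy, #)
No transition for (q_0, x, top #); M blocks with input xxy remaining.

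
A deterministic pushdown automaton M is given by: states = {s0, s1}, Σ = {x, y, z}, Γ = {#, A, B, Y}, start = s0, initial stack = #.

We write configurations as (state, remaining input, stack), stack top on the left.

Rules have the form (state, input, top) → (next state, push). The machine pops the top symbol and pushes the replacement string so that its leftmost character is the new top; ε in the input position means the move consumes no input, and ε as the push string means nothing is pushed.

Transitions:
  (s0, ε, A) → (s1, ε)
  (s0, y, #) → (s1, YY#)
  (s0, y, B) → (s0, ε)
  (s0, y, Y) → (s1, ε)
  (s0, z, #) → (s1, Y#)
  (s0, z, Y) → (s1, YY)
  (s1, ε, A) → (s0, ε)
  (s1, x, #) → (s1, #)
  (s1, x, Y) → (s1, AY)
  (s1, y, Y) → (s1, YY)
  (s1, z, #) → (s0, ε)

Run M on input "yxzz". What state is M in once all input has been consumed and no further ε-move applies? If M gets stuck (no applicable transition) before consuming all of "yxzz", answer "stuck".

(s0, yxzz, #)
  read y, top #: go to s1, push YY# → (s1, xzz, YY#)
  read x, top Y: go to s1, push AY → (s1, zz, AYY#)
  ε-move, top A: go to s0, push ε → (s0, zz, YY#)
  read z, top Y: go to s1, push YY → (s1, z, YYY#)
No transition for (s1, z, top Y); M blocks with input z remaining.

stuck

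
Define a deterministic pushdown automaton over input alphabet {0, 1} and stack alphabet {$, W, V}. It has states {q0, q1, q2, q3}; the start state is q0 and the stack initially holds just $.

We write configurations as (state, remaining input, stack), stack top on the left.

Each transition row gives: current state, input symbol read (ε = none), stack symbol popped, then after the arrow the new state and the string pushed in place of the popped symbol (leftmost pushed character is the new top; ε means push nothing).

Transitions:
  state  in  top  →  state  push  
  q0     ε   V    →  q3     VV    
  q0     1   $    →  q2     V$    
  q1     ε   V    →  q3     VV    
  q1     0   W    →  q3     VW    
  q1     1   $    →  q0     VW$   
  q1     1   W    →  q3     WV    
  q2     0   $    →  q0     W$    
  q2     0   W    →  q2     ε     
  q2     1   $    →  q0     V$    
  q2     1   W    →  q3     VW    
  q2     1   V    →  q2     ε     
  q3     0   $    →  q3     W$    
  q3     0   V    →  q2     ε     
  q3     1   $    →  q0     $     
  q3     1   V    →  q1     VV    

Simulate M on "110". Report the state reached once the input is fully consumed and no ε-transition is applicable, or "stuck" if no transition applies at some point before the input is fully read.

(q0, 110, $)
  read 1, top $: go to q2, push V$ → (q2, 10, V$)
  read 1, top V: go to q2, push ε → (q2, 0, $)
  read 0, top $: go to q0, push W$ → (q0, ε, W$)
All input consumed; M is in state q0.

q0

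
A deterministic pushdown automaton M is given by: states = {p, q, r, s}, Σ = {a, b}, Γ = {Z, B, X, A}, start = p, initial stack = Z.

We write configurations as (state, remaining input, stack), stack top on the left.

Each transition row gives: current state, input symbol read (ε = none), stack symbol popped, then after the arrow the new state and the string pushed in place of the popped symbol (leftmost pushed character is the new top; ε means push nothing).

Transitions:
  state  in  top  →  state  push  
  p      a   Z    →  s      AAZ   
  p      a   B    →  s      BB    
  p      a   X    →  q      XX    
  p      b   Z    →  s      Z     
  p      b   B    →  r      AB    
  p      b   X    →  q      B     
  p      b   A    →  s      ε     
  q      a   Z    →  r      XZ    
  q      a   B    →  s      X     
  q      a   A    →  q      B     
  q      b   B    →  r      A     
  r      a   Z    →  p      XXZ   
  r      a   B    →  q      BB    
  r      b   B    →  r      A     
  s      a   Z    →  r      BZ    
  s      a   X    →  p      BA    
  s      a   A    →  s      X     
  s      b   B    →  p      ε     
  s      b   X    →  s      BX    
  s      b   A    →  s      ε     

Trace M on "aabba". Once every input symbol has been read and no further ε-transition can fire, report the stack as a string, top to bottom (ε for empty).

(p, aabba, Z)
  read a, top Z: go to s, push AAZ → (s, abba, AAZ)
  read a, top A: go to s, push X → (s, bba, XAZ)
  read b, top X: go to s, push BX → (s, ba, BXAZ)
  read b, top B: go to p, push ε → (p, a, XAZ)
  read a, top X: go to q, push XX → (q, ε, XXAZ)
All input consumed in state q with stack XXAZ.

XXAZ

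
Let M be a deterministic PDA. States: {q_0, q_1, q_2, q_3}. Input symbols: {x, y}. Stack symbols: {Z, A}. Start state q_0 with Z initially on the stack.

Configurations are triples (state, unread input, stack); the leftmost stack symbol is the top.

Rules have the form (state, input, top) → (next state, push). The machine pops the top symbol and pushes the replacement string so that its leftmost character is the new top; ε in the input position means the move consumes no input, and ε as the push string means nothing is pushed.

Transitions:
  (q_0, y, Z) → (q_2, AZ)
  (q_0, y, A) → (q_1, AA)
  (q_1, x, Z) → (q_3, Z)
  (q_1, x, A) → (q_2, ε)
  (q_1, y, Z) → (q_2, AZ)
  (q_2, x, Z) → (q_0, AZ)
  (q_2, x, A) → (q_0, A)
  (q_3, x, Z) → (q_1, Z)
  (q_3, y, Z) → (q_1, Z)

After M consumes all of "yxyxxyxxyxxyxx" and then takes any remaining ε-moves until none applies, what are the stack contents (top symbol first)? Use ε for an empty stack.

(q_0, yxyxxyxxyxxyxx, Z) ⊢ (q_2, xyxxyxxyxxyxx, AZ) ⊢ (q_0, yxxyxxyxxyxx, AZ) ⊢ (q_1, xxyxxyxxyxx, AAZ) ⊢ (q_2, xyxxyxxyxx, AZ) ⊢ (q_0, yxxyxxyxx, AZ) ⊢ (q_1, xxyxxyxx, AAZ) ⊢ (q_2, xyxxyxx, AZ) ⊢ (q_0, yxxyxx, AZ) ⊢ (q_1, xxyxx, AAZ) ⊢ (q_2, xyxx, AZ) ⊢ (q_0, yxx, AZ) ⊢ (q_1, xx, AAZ) ⊢ (q_2, x, AZ) ⊢ (q_0, ε, AZ)
All input consumed in state q_0 with stack AZ.

AZ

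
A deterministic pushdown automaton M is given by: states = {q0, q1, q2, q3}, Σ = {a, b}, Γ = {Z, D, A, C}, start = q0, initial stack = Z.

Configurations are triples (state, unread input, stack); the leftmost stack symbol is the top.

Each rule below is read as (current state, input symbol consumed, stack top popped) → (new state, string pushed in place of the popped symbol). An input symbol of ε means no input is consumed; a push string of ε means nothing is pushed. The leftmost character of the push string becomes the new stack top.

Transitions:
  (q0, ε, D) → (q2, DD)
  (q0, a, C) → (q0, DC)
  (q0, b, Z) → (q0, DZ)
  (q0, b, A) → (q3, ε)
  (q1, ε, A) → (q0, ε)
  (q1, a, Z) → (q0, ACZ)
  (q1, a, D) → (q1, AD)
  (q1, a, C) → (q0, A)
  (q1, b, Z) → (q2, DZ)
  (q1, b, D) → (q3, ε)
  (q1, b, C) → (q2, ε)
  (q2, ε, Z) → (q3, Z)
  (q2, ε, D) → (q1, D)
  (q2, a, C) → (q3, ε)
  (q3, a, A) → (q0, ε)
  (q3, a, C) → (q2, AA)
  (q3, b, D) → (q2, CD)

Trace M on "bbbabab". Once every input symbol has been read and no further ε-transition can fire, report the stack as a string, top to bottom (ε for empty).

(q0, bbbabab, Z)
  read b, top Z: go to q0, push DZ → (q0, bbabab, DZ)
  ε-move, top D: go to q2, push DD → (q2, bbabab, DDZ)
  ε-move, top D: go to q1, push D → (q1, bbabab, DDZ)
  read b, top D: go to q3, push ε → (q3, babab, DZ)
  read b, top D: go to q2, push CD → (q2, abab, CDZ)
  read a, top C: go to q3, push ε → (q3, bab, DZ)
  read b, top D: go to q2, push CD → (q2, ab, CDZ)
  read a, top C: go to q3, push ε → (q3, b, DZ)
  read b, top D: go to q2, push CD → (q2, ε, CDZ)
All input consumed in state q2 with stack CDZ.

CDZ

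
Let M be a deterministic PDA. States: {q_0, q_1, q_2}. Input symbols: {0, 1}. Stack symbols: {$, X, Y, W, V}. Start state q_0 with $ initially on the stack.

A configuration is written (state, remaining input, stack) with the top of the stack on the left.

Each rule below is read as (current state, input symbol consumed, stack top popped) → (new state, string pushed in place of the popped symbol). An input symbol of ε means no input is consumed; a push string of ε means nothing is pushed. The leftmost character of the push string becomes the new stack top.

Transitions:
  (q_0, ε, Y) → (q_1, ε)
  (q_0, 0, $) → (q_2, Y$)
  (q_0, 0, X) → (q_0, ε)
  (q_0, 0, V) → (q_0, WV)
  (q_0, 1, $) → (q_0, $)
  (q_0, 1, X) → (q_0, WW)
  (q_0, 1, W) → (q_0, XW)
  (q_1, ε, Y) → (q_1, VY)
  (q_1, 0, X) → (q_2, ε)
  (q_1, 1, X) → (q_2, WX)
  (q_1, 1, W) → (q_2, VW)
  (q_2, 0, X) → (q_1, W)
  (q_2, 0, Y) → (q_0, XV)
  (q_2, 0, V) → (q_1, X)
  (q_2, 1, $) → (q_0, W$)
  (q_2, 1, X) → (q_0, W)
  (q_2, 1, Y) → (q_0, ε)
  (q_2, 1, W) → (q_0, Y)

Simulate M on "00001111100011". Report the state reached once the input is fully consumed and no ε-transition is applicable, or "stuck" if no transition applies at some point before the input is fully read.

stuck

(q_0, 00001111100011, $)
  read 0, top $: go to q_2, push Y$ → (q_2, 0001111100011, Y$)
  read 0, top Y: go to q_0, push XV → (q_0, 001111100011, XV$)
  read 0, top X: go to q_0, push ε → (q_0, 01111100011, V$)
  read 0, top V: go to q_0, push WV → (q_0, 1111100011, WV$)
  read 1, top W: go to q_0, push XW → (q_0, 111100011, XWV$)
  read 1, top X: go to q_0, push WW → (q_0, 11100011, WWWV$)
  read 1, top W: go to q_0, push XW → (q_0, 1100011, XWWWV$)
  read 1, top X: go to q_0, push WW → (q_0, 100011, WWWWWV$)
  read 1, top W: go to q_0, push XW → (q_0, 00011, XWWWWWV$)
  read 0, top X: go to q_0, push ε → (q_0, 0011, WWWWWV$)
No transition for (q_0, 0, top W); M blocks with input 0011 remaining.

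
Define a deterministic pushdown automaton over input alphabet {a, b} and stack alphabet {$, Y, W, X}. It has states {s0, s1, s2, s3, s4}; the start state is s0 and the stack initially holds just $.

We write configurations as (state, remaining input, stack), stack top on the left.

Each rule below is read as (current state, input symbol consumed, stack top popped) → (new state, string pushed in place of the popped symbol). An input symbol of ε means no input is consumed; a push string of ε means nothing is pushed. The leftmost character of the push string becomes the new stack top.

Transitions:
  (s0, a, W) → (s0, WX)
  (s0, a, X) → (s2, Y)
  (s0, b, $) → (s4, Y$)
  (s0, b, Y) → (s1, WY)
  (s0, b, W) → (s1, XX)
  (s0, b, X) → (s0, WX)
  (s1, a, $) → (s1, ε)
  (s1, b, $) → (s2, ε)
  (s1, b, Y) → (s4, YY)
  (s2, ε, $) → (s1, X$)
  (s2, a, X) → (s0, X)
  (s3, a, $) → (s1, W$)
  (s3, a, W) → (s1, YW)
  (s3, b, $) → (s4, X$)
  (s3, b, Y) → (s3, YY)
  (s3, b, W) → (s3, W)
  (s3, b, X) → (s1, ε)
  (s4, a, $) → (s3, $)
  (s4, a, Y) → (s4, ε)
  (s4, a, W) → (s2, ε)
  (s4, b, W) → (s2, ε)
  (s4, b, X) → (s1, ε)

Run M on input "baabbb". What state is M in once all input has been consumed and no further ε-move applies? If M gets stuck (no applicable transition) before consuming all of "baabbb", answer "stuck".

(s0, baabbb, $) ⊢ (s4, aabbb, Y$) ⊢ (s4, abbb, $) ⊢ (s3, bbb, $) ⊢ (s4, bb, X$) ⊢ (s1, b, $) ⊢ (s2, ε, ε)
All input consumed; M is in state s2.

s2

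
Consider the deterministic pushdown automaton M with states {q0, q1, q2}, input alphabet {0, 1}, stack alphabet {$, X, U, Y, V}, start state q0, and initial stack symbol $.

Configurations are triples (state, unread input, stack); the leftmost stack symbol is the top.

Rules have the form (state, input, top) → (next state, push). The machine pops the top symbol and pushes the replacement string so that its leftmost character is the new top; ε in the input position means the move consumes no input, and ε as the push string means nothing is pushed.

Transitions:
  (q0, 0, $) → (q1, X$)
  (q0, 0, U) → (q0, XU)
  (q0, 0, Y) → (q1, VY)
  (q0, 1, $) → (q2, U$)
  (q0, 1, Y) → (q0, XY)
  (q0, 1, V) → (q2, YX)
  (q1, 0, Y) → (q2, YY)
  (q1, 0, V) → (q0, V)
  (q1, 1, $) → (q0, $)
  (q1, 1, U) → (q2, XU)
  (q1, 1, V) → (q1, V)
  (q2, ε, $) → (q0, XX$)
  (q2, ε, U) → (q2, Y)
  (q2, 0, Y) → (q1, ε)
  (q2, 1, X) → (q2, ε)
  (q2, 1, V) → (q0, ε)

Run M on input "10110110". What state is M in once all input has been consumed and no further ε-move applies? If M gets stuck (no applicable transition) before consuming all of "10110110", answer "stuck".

(q0, 10110110, $)
  read 1, top $: go to q2, push U$ → (q2, 0110110, U$)
  ε-move, top U: go to q2, push Y → (q2, 0110110, Y$)
  read 0, top Y: go to q1, push ε → (q1, 110110, $)
  read 1, top $: go to q0, push $ → (q0, 10110, $)
  read 1, top $: go to q2, push U$ → (q2, 0110, U$)
  ε-move, top U: go to q2, push Y → (q2, 0110, Y$)
  read 0, top Y: go to q1, push ε → (q1, 110, $)
  read 1, top $: go to q0, push $ → (q0, 10, $)
  read 1, top $: go to q2, push U$ → (q2, 0, U$)
  ε-move, top U: go to q2, push Y → (q2, 0, Y$)
  read 0, top Y: go to q1, push ε → (q1, ε, $)
All input consumed; M is in state q1.

q1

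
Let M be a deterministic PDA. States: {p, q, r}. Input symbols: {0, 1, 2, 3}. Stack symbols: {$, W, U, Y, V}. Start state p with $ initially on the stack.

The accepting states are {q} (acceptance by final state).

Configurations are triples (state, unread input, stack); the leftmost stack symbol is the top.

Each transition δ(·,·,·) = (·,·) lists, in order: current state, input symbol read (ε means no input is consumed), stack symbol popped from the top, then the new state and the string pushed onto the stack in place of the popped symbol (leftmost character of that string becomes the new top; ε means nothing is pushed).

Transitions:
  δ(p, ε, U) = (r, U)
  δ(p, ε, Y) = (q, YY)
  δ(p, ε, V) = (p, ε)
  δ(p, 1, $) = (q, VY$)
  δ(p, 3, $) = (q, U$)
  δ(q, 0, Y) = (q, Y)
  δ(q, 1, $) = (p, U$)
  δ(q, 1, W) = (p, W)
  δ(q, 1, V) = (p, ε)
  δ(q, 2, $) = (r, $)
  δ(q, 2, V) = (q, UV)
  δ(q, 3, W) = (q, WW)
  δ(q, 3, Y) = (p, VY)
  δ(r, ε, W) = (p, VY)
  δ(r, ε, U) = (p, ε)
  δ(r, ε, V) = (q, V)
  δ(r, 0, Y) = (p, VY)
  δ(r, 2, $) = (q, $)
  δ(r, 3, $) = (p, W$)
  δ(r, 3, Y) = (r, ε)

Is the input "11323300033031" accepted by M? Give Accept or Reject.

Reject

(p, 11323300033031, $)
  read 1, top $: go to q, push VY$ → (q, 1323300033031, VY$)
  read 1, top V: go to p, push ε → (p, 323300033031, Y$)
  ε-move, top Y: go to q, push YY → (q, 323300033031, YY$)
  read 3, top Y: go to p, push VY → (p, 23300033031, VYY$)
  ε-move, top V: go to p, push ε → (p, 23300033031, YY$)
  ε-move, top Y: go to q, push YY → (q, 23300033031, YYY$)
No transition applies at (q, 23300033031, YYY$); input not fully consumed.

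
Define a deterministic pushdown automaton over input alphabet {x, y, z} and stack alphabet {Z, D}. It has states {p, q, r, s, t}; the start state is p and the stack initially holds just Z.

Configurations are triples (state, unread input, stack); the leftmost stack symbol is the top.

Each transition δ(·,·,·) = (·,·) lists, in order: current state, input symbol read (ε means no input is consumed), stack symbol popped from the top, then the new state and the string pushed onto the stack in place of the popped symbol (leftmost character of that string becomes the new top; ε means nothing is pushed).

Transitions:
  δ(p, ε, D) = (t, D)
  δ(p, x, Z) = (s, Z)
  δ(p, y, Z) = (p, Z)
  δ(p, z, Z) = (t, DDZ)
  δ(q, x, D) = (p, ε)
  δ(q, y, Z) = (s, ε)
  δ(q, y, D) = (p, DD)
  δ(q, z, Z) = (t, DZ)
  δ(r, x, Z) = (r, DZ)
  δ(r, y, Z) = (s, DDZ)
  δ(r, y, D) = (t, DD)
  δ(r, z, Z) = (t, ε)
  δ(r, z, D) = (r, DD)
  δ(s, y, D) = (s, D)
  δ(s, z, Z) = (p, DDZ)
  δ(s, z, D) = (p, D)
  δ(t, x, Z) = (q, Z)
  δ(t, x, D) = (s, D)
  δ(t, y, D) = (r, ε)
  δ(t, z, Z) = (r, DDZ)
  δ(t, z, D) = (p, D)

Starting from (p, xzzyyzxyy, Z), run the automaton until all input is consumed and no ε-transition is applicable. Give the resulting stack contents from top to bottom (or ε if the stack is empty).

DDZ

(p, xzzyyzxyy, Z)
  read x, top Z: go to s, push Z → (s, zzyyzxyy, Z)
  read z, top Z: go to p, push DDZ → (p, zyyzxyy, DDZ)
  ε-move, top D: go to t, push D → (t, zyyzxyy, DDZ)
  read z, top D: go to p, push D → (p, yyzxyy, DDZ)
  ε-move, top D: go to t, push D → (t, yyzxyy, DDZ)
  read y, top D: go to r, push ε → (r, yzxyy, DZ)
  read y, top D: go to t, push DD → (t, zxyy, DDZ)
  read z, top D: go to p, push D → (p, xyy, DDZ)
  ε-move, top D: go to t, push D → (t, xyy, DDZ)
  read x, top D: go to s, push D → (s, yy, DDZ)
  read y, top D: go to s, push D → (s, y, DDZ)
  read y, top D: go to s, push D → (s, ε, DDZ)
All input consumed in state s with stack DDZ.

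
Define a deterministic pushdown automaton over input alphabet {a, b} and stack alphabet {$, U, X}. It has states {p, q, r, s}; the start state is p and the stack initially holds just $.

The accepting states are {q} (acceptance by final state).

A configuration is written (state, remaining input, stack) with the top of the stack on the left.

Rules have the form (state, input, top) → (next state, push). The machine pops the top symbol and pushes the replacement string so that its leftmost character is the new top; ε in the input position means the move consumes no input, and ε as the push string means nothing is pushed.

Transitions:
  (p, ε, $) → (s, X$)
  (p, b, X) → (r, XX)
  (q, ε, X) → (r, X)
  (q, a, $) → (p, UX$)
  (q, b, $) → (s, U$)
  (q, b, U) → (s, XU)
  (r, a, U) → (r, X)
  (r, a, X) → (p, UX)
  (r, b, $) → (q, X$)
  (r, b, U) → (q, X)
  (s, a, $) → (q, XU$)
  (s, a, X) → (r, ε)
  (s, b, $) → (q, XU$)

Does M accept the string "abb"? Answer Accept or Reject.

Reject

(p, abb, $) ⊢ (s, abb, X$) ⊢ (r, bb, $) ⊢ (q, b, X$) ⊢ (r, b, X$)
No transition applies at (r, b, X$); input not fully consumed.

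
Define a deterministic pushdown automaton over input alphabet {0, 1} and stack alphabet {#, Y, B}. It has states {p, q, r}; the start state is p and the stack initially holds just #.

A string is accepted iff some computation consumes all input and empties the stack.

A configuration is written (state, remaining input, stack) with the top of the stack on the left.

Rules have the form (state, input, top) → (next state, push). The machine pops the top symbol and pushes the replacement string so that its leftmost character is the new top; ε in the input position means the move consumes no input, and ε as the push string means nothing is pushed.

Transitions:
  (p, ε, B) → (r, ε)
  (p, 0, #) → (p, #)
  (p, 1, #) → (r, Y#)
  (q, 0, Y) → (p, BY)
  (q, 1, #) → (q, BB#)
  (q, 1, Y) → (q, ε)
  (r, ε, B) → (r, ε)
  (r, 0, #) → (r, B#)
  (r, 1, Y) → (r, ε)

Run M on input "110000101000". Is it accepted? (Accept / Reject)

(p, 110000101000, #)
  read 1, top #: go to r, push Y# → (r, 10000101000, Y#)
  read 1, top Y: go to r, push ε → (r, 0000101000, #)
  read 0, top #: go to r, push B# → (r, 000101000, B#)
  ε-move, top B: go to r, push ε → (r, 000101000, #)
  read 0, top #: go to r, push B# → (r, 00101000, B#)
  ε-move, top B: go to r, push ε → (r, 00101000, #)
  read 0, top #: go to r, push B# → (r, 0101000, B#)
  ε-move, top B: go to r, push ε → (r, 0101000, #)
  read 0, top #: go to r, push B# → (r, 101000, B#)
  ε-move, top B: go to r, push ε → (r, 101000, #)
No transition applies at (r, 101000, #); input not fully consumed.

Reject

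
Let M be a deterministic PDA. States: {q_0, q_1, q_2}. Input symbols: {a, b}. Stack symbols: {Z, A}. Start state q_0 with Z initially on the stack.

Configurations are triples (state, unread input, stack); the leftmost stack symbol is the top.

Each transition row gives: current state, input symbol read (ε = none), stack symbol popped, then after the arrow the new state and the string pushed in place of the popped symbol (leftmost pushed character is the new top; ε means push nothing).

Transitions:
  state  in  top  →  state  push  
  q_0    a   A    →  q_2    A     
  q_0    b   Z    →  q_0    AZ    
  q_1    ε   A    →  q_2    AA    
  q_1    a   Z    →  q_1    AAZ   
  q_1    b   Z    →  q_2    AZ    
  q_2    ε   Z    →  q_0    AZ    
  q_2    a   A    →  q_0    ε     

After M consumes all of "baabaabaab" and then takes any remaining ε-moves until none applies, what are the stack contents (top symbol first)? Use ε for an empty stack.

AZ

(q_0, baabaabaab, Z)
  read b, top Z: go to q_0, push AZ → (q_0, aabaabaab, AZ)
  read a, top A: go to q_2, push A → (q_2, abaabaab, AZ)
  read a, top A: go to q_0, push ε → (q_0, baabaab, Z)
  read b, top Z: go to q_0, push AZ → (q_0, aabaab, AZ)
  read a, top A: go to q_2, push A → (q_2, abaab, AZ)
  read a, top A: go to q_0, push ε → (q_0, baab, Z)
  read b, top Z: go to q_0, push AZ → (q_0, aab, AZ)
  read a, top A: go to q_2, push A → (q_2, ab, AZ)
  read a, top A: go to q_0, push ε → (q_0, b, Z)
  read b, top Z: go to q_0, push AZ → (q_0, ε, AZ)
All input consumed in state q_0 with stack AZ.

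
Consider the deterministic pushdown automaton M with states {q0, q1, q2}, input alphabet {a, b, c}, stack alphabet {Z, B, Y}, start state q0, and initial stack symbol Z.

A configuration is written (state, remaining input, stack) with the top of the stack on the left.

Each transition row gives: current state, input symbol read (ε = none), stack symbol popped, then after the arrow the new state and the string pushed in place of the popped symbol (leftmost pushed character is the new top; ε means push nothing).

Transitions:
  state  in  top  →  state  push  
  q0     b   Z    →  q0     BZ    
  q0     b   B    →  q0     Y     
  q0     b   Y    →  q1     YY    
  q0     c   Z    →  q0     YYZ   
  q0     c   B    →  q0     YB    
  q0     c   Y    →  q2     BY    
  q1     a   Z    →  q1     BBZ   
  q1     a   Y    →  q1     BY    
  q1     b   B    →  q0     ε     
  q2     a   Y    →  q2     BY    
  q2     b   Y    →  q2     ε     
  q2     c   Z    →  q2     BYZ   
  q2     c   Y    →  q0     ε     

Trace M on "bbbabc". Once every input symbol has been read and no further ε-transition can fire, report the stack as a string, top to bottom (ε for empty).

BYYZ

(q0, bbbabc, Z)
  read b, top Z: go to q0, push BZ → (q0, bbabc, BZ)
  read b, top B: go to q0, push Y → (q0, babc, YZ)
  read b, top Y: go to q1, push YY → (q1, abc, YYZ)
  read a, top Y: go to q1, push BY → (q1, bc, BYYZ)
  read b, top B: go to q0, push ε → (q0, c, YYZ)
  read c, top Y: go to q2, push BY → (q2, ε, BYYZ)
All input consumed in state q2 with stack BYYZ.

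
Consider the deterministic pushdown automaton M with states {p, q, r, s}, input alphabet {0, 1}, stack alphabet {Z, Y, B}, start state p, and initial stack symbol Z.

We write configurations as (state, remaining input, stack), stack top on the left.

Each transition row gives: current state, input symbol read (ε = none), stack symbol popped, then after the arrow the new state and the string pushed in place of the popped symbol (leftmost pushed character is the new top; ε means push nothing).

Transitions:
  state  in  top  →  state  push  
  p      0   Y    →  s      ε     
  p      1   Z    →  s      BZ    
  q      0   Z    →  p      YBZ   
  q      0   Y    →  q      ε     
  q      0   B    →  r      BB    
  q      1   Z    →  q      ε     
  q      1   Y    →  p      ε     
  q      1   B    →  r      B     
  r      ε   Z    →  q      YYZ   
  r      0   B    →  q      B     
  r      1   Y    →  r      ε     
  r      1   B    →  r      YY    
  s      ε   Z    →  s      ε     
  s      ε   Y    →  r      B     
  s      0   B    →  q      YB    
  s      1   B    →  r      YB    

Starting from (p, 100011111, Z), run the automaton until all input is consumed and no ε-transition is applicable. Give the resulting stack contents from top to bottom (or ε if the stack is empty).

(p, 100011111, Z)
  read 1, top Z: go to s, push BZ → (s, 00011111, BZ)
  read 0, top B: go to q, push YB → (q, 0011111, YBZ)
  read 0, top Y: go to q, push ε → (q, 011111, BZ)
  read 0, top B: go to r, push BB → (r, 11111, BBZ)
  read 1, top B: go to r, push YY → (r, 1111, YYBZ)
  read 1, top Y: go to r, push ε → (r, 111, YBZ)
  read 1, top Y: go to r, push ε → (r, 11, BZ)
  read 1, top B: go to r, push YY → (r, 1, YYZ)
  read 1, top Y: go to r, push ε → (r, ε, YZ)
All input consumed in state r with stack YZ.

YZ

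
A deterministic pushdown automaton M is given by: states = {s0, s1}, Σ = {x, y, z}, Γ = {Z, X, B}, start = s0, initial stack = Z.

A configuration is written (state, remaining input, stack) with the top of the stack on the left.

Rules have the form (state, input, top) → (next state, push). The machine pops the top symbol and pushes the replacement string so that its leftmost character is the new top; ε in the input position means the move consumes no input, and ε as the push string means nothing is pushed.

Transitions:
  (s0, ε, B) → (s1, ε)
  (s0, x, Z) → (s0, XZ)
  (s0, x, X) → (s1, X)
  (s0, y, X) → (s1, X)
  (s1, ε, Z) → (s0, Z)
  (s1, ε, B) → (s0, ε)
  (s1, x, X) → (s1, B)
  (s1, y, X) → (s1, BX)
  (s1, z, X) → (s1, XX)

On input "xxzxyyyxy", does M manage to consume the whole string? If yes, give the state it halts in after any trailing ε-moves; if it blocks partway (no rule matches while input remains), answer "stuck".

stuck

(s0, xxzxyyyxy, Z)
  read x, top Z: go to s0, push XZ → (s0, xzxyyyxy, XZ)
  read x, top X: go to s1, push X → (s1, zxyyyxy, XZ)
  read z, top X: go to s1, push XX → (s1, xyyyxy, XXZ)
  read x, top X: go to s1, push B → (s1, yyyxy, BXZ)
  ε-move, top B: go to s0, push ε → (s0, yyyxy, XZ)
  read y, top X: go to s1, push X → (s1, yyxy, XZ)
  read y, top X: go to s1, push BX → (s1, yxy, BXZ)
  ε-move, top B: go to s0, push ε → (s0, yxy, XZ)
  read y, top X: go to s1, push X → (s1, xy, XZ)
  read x, top X: go to s1, push B → (s1, y, BZ)
  ε-move, top B: go to s0, push ε → (s0, y, Z)
No transition for (s0, y, top Z); M blocks with input y remaining.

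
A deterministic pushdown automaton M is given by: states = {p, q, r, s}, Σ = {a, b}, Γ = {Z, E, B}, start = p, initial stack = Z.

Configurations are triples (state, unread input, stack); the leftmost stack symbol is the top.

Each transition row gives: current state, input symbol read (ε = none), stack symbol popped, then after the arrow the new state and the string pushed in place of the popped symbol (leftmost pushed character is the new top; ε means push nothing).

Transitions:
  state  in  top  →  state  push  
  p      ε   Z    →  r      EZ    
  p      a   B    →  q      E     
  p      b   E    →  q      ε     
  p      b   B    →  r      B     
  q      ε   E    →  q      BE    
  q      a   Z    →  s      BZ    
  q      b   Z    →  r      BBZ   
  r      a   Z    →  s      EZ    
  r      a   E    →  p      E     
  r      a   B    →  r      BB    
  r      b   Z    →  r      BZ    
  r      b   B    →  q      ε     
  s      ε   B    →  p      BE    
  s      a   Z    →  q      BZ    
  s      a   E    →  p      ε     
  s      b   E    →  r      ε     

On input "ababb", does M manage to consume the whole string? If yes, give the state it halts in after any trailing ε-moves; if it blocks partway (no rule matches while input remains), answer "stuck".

q

(p, ababb, Z)
  ε-move, top Z: go to r, push EZ → (r, ababb, EZ)
  read a, top E: go to p, push E → (p, babb, EZ)
  read b, top E: go to q, push ε → (q, abb, Z)
  read a, top Z: go to s, push BZ → (s, bb, BZ)
  ε-move, top B: go to p, push BE → (p, bb, BEZ)
  read b, top B: go to r, push B → (r, b, BEZ)
  read b, top B: go to q, push ε → (q, ε, EZ)
  ε-move, top E: go to q, push BE → (q, ε, BEZ)
All input consumed; M is in state q.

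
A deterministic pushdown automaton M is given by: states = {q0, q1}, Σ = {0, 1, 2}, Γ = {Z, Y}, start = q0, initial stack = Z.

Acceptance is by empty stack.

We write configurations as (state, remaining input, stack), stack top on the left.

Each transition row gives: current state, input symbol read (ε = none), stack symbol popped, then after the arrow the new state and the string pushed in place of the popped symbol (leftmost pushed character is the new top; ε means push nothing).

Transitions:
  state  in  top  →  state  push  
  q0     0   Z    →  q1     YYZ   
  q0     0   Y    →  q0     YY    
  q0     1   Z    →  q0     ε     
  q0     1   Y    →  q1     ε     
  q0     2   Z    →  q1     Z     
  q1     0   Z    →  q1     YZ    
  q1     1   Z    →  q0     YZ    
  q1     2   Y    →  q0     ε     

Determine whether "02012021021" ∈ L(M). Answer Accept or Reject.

Accept

(q0, 02012021021, Z) ⊢ (q1, 2012021021, YYZ) ⊢ (q0, 012021021, YZ) ⊢ (q0, 12021021, YYZ) ⊢ (q1, 2021021, YZ) ⊢ (q0, 021021, Z) ⊢ (q1, 21021, YYZ) ⊢ (q0, 1021, YZ) ⊢ (q1, 021, Z) ⊢ (q1, 21, YZ) ⊢ (q0, 1, Z) ⊢ (q0, ε, ε)
All input consumed and the stack is empty.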